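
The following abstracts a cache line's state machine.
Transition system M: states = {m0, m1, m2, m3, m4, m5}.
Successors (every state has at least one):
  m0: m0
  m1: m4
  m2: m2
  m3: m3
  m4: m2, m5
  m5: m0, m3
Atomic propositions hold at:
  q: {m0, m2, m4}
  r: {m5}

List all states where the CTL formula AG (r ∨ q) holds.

Sat(r ∨ q) = {m0, m2, m4, m5}
AG (r ∨ q): greatest fixpoint, start Z0 = {m0, m2, m4, m5}, keep only states in Sat with every successor in Z. Z1 = {m0, m2, m4}; Z2 = {m0, m2}; fixed.
Sat(AG (r ∨ q)) = {m0, m2}

{m0, m2}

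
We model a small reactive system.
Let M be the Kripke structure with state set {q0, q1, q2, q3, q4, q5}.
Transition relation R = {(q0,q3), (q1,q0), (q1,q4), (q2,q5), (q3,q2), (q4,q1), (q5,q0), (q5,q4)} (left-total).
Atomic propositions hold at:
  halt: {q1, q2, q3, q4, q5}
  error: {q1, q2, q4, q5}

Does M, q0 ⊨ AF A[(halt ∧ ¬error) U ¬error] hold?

Yes

Sat(¬error) = {q0, q3}
Sat(halt ∧ ¬error) = {q3}
A[(halt ∧ ¬error) U ¬error]: least fixpoint, start Z0 = Sat(¬error) = {q0, q3}, add states in Sat(halt ∧ ¬error) with every successor in Z. Already a fixed point.
Sat(A[(halt ∧ ¬error) U ¬error]) = {q0, q3}
AF A[(halt ∧ ¬error) U ¬error]: least fixpoint, start Z0 = {q0, q3}, add states with every successor in Z. Already a fixed point.
Sat(AF A[(halt ∧ ¬error) U ¬error]) = {q0, q3}
q0 ∈ Sat(AF A[(halt ∧ ¬error) U ¬error]) = {q0, q3}, so the formula holds at q0.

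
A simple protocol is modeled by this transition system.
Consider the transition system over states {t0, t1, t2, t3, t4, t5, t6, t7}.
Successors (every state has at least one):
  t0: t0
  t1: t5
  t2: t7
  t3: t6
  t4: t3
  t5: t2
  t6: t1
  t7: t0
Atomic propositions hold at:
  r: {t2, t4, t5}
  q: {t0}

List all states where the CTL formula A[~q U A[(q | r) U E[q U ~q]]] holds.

Sat(~q) = {t1, t2, t3, t4, t5, t6, t7}
Sat(q | r) = {t0, t2, t4, t5}
E[q U ~q]: least fixpoint, start Z0 = Sat(~q) = {t1, t2, t3, t4, t5, t6, t7}, add states in Sat(q) with some successor in Z. Already a fixed point.
Sat(E[q U ~q]) = {t1, t2, t3, t4, t5, t6, t7}
A[(q | r) U E[q U ~q]]: least fixpoint, start Z0 = Sat(E[q U ~q]) = {t1, t2, t3, t4, t5, t6, t7}, add states in Sat(q | r) with every successor in Z. Already a fixed point.
Sat(A[(q | r) U E[q U ~q]]) = {t1, t2, t3, t4, t5, t6, t7}
A[~q U A[(q | r) U E[q U ~q]]]: least fixpoint, start Z0 = Sat(A[(q | r) U E[q U ~q]]) = {t1, t2, t3, t4, t5, t6, t7}, add states in Sat(~q) with every successor in Z. Already a fixed point.
Sat(A[~q U A[(q | r) U E[q U ~q]]]) = {t1, t2, t3, t4, t5, t6, t7}

{t1, t2, t3, t4, t5, t6, t7}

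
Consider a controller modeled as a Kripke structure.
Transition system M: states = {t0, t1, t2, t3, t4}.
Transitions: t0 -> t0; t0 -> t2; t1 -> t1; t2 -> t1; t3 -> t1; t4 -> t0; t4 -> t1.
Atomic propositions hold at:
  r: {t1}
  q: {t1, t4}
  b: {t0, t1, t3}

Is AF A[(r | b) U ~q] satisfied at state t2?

Yes

Sat(r | b) = {t0, t1, t3}
Sat(~q) = {t0, t2, t3}
A[(r | b) U ~q]: least fixpoint, start Z0 = Sat(~q) = {t0, t2, t3}, add states in Sat(r | b) with every successor in Z. Already a fixed point.
Sat(A[(r | b) U ~q]) = {t0, t2, t3}
AF A[(r | b) U ~q]: least fixpoint, start Z0 = {t0, t2, t3}, add states with every successor in Z. Already a fixed point.
Sat(AF A[(r | b) U ~q]) = {t0, t2, t3}
t2 ∈ Sat(AF A[(r | b) U ~q]) = {t0, t2, t3}, so the formula holds at t2.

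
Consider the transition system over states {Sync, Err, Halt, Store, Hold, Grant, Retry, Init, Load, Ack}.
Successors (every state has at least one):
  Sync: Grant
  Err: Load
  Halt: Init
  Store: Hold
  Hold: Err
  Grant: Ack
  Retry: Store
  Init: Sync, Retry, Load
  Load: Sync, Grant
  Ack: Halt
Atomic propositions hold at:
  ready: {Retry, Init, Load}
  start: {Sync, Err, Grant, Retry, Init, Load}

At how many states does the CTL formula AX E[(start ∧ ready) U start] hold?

6

Sat(start ∧ ready) = {Retry, Init, Load}
E[(start ∧ ready) U start]: least fixpoint, start Z0 = Sat(start) = {Sync, Err, Grant, Retry, Init, Load}, add states in Sat(start ∧ ready) with some successor in Z. Already a fixed point.
Sat(E[(start ∧ ready) U start]) = {Sync, Err, Grant, Retry, Init, Load}
Sat(AX E[(start ∧ ready) U start]) = {s : every successor in {Sync, Err, Grant, Retry, Init, Load}} = {Sync, Err, Halt, Hold, Init, Load}
|Sat(AX E[(start ∧ ready) U start])| = |{Sync, Err, Halt, Hold, Init, Load}| = 6.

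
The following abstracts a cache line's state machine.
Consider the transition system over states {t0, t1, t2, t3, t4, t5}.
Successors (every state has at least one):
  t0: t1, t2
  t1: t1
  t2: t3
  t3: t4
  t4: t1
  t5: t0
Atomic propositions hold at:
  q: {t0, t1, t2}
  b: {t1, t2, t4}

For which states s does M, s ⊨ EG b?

{t1, t4}

EG b: greatest fixpoint, start Z0 = {t1, t2, t4}, keep only states in Sat with some successor in Z. Z1 = {t1, t4}; fixed.
Sat(EG b) = {t1, t4}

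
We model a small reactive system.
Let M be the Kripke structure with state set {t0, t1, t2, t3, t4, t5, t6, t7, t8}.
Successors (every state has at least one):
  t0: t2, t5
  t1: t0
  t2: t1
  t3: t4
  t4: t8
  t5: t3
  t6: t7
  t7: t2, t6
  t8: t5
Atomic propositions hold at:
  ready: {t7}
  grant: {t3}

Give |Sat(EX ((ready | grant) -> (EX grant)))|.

7

Sat(ready | grant) = {t3, t7}
Sat(EX grant) = {s : some successor in {t3}} = {t5}
Sat((ready | grant) -> (EX grant)) = {t0, t1, t2, t4, t5, t6, t8}
Sat(EX ((ready | grant) -> (EX grant))) = {s : some successor in {t0, t1, t2, t4, t5, t6, t8}} = {t0, t1, t2, t3, t4, t7, t8}
|Sat(EX ((ready | grant) -> (EX grant)))| = |{t0, t1, t2, t3, t4, t7, t8}| = 7.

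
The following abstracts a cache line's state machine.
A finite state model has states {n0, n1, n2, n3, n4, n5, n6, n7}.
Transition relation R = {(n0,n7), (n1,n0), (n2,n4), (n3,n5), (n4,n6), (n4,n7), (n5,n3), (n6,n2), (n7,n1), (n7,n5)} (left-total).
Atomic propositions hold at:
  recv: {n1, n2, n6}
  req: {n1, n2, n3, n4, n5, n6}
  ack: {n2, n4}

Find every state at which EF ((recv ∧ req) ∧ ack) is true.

Sat(recv ∧ req) = {n1, n2, n6}
Sat((recv ∧ req) ∧ ack) = {n2}
EF ((recv ∧ req) ∧ ack): least fixpoint, start Z0 = {n2}, add states with some successor in Z. Z1 = {n2, n6}; Z2 = {n2, n4, n6}; fixed.
Sat(EF ((recv ∧ req) ∧ ack)) = {n2, n4, n6}

{n2, n4, n6}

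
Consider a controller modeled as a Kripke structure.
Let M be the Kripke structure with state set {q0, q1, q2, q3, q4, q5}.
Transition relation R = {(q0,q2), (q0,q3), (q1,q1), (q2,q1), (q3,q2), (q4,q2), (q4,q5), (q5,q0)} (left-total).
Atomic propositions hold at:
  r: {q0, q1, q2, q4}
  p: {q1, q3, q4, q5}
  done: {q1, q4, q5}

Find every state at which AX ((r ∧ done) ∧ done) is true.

Sat(r ∧ done) = {q1, q4}
Sat((r ∧ done) ∧ done) = {q1, q4}
Sat(AX ((r ∧ done) ∧ done)) = {s : every successor in {q1, q4}} = {q1, q2}

{q1, q2}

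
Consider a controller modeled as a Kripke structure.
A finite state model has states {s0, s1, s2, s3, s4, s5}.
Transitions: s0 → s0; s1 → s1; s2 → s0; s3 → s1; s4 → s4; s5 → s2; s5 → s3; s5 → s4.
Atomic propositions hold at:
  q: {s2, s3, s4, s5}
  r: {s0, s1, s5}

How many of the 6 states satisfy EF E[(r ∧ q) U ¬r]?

Sat(r ∧ q) = {s5}
Sat(¬r) = {s2, s3, s4}
E[(r ∧ q) U ¬r]: least fixpoint, start Z0 = Sat(¬r) = {s2, s3, s4}, add states in Sat(r ∧ q) with some successor in Z. Z1 = {s2, s3, s4, s5}; fixed.
Sat(E[(r ∧ q) U ¬r]) = {s2, s3, s4, s5}
EF E[(r ∧ q) U ¬r]: least fixpoint, start Z0 = {s2, s3, s4, s5}, add states with some successor in Z. Already a fixed point.
Sat(EF E[(r ∧ q) U ¬r]) = {s2, s3, s4, s5}
|Sat(EF E[(r ∧ q) U ¬r])| = |{s2, s3, s4, s5}| = 4.

4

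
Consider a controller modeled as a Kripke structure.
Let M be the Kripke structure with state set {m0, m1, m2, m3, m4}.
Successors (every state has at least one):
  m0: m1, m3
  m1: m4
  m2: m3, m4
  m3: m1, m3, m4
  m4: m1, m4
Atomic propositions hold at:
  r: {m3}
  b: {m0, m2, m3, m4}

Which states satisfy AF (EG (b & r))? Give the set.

{m3}

Sat(b & r) = {m3}
EG (b & r): greatest fixpoint, start Z0 = {m3}, keep only states in Sat with some successor in Z. Already a fixed point.
Sat(EG (b & r)) = {m3}
AF (EG (b & r)): least fixpoint, start Z0 = {m3}, add states with every successor in Z. Already a fixed point.
Sat(AF (EG (b & r))) = {m3}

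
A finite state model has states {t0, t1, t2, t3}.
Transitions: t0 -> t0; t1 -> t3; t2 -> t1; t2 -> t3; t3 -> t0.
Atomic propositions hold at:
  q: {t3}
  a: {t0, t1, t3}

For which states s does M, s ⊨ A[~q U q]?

Sat(~q) = {t0, t1, t2}
A[~q U q]: least fixpoint, start Z0 = Sat(q) = {t3}, add states in Sat(~q) with every successor in Z. Z1 = {t1, t3}; Z2 = {t1, t2, t3}; fixed.
Sat(A[~q U q]) = {t1, t2, t3}

{t1, t2, t3}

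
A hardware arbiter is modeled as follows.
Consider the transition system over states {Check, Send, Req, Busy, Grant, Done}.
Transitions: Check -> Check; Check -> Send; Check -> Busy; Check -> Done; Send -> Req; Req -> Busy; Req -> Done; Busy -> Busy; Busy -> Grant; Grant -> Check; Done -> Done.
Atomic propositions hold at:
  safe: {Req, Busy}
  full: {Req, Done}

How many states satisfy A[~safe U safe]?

Sat(~safe) = {Check, Send, Grant, Done}
A[~safe U safe]: least fixpoint, start Z0 = Sat(safe) = {Req, Busy}, add states in Sat(~safe) with every successor in Z. Z1 = {Send, Req, Busy}; fixed.
Sat(A[~safe U safe]) = {Send, Req, Busy}
|Sat(A[~safe U safe])| = |{Send, Req, Busy}| = 3.

3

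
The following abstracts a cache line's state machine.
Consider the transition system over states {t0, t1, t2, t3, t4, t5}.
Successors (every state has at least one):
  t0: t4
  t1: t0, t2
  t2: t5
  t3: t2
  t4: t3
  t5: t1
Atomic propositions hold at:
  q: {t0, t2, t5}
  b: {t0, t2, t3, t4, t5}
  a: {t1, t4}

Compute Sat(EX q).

Sat(EX q) = {s : some successor in {t0, t2, t5}} = {t1, t2, t3}

{t1, t2, t3}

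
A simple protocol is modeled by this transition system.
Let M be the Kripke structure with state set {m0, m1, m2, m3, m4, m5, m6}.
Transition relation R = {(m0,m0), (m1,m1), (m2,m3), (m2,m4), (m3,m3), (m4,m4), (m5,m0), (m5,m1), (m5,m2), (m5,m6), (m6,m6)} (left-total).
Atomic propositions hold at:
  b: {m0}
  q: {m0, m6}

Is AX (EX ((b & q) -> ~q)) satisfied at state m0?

No

Sat(b & q) = {m0}
Sat(~q) = {m1, m2, m3, m4, m5}
Sat((b & q) -> ~q) = {m1, m2, m3, m4, m5, m6}
Sat(EX ((b & q) -> ~q)) = {s : some successor in {m1, m2, m3, m4, m5, m6}} = {m1, m2, m3, m4, m5, m6}
Sat(AX (EX ((b & q) -> ~q))) = {s : every successor in {m1, m2, m3, m4, m5, m6}} = {m1, m2, m3, m4, m6}
m0 ∉ Sat(AX (EX ((b & q) -> ~q))) = {m1, m2, m3, m4, m6}, so the formula does not hold at m0.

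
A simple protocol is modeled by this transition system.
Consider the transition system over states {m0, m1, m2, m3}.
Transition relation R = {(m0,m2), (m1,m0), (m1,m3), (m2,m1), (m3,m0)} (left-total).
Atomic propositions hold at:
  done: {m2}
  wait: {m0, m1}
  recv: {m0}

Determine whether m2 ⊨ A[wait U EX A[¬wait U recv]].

Sat(¬wait) = {m2, m3}
A[¬wait U recv]: least fixpoint, start Z0 = Sat(recv) = {m0}, add states in Sat(¬wait) with every successor in Z. Z1 = {m0, m3}; fixed.
Sat(A[¬wait U recv]) = {m0, m3}
Sat(EX A[¬wait U recv]) = {s : some successor in {m0, m3}} = {m1, m3}
A[wait U EX A[¬wait U recv]]: least fixpoint, start Z0 = Sat(EX A[¬wait U recv]) = {m1, m3}, add states in Sat(wait) with every successor in Z. Already a fixed point.
Sat(A[wait U EX A[¬wait U recv]]) = {m1, m3}
m2 ∉ Sat(A[wait U EX A[¬wait U recv]]) = {m1, m3}, so the formula does not hold at m2.

No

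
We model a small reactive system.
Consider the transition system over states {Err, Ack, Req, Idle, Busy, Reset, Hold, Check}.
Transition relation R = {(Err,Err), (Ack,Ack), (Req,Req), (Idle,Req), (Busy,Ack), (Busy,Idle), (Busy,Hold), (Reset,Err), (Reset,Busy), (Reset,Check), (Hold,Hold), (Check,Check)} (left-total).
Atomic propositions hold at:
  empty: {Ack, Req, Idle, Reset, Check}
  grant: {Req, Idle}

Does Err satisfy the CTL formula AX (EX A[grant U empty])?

A[grant U empty]: least fixpoint, start Z0 = Sat(empty) = {Ack, Req, Idle, Reset, Check}, add states in Sat(grant) with every successor in Z. Already a fixed point.
Sat(A[grant U empty]) = {Ack, Req, Idle, Reset, Check}
Sat(EX A[grant U empty]) = {s : some successor in {Ack, Req, Idle, Reset, Check}} = {Ack, Req, Idle, Busy, Reset, Check}
Sat(AX (EX A[grant U empty])) = {s : every successor in {Ack, Req, Idle, Busy, Reset, Check}} = {Ack, Req, Idle, Check}
Err ∉ Sat(AX (EX A[grant U empty])) = {Ack, Req, Idle, Check}, so the formula does not hold at Err.

No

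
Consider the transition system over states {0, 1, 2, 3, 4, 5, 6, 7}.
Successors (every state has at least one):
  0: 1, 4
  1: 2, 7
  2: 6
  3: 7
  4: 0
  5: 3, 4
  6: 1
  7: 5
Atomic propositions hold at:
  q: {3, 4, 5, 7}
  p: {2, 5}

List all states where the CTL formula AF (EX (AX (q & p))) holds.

Sat(q & p) = {5}
Sat(AX (q & p)) = {s : every successor in {5}} = {7}
Sat(EX (AX (q & p))) = {s : some successor in {7}} = {1, 3}
AF (EX (AX (q & p))): least fixpoint, start Z0 = {1, 3}, add states with every successor in Z. Z1 = {1, 3, 6}; Z2 = {1, 2, 3, 6}; fixed.
Sat(AF (EX (AX (q & p)))) = {1, 2, 3, 6}

{1, 2, 3, 6}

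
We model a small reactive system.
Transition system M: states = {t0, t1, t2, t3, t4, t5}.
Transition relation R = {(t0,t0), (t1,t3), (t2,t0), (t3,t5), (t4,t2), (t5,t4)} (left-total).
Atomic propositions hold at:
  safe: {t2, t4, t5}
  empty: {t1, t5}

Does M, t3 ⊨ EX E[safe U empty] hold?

E[safe U empty]: least fixpoint, start Z0 = Sat(empty) = {t1, t5}, add states in Sat(safe) with some successor in Z. Already a fixed point.
Sat(E[safe U empty]) = {t1, t5}
Sat(EX E[safe U empty]) = {s : some successor in {t1, t5}} = {t3}
t3 ∈ Sat(EX E[safe U empty]) = {t3}, so the formula holds at t3.

Yes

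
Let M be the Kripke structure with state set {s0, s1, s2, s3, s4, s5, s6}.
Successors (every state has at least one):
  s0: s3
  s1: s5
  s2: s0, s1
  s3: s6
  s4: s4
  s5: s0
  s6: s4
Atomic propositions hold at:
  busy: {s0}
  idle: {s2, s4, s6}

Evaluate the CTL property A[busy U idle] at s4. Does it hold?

A[busy U idle]: least fixpoint, start Z0 = Sat(idle) = {s2, s4, s6}, add states in Sat(busy) with every successor in Z. Already a fixed point.
Sat(A[busy U idle]) = {s2, s4, s6}
s4 ∈ Sat(A[busy U idle]) = {s2, s4, s6}, so the formula holds at s4.

Yes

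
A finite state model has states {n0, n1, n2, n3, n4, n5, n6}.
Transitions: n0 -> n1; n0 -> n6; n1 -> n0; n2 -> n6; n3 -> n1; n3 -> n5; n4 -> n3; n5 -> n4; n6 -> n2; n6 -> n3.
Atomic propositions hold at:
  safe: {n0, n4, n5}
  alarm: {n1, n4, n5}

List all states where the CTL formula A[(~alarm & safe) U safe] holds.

{n0, n4, n5}

Sat(~alarm) = {n0, n2, n3, n6}
Sat(~alarm & safe) = {n0}
A[(~alarm & safe) U safe]: least fixpoint, start Z0 = Sat(safe) = {n0, n4, n5}, add states in Sat(~alarm & safe) with every successor in Z. Already a fixed point.
Sat(A[(~alarm & safe) U safe]) = {n0, n4, n5}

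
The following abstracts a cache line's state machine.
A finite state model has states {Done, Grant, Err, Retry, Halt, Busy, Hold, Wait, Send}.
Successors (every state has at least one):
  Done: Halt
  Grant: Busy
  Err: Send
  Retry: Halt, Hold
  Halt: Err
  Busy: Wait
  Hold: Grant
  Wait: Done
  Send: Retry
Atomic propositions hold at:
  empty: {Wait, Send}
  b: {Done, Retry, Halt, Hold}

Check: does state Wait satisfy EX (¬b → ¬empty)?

Sat(¬b) = {Grant, Err, Busy, Wait, Send}
Sat(¬empty) = {Done, Grant, Err, Retry, Halt, Busy, Hold}
Sat(¬b → ¬empty) = {Done, Grant, Err, Retry, Halt, Busy, Hold}
Sat(EX (¬b → ¬empty)) = {s : some successor in {Done, Grant, Err, Retry, Halt, Busy, Hold}} = {Done, Grant, Retry, Halt, Hold, Wait, Send}
Wait ∈ Sat(EX (¬b → ¬empty)) = {Done, Grant, Retry, Halt, Hold, Wait, Send}, so the formula holds at Wait.

Yes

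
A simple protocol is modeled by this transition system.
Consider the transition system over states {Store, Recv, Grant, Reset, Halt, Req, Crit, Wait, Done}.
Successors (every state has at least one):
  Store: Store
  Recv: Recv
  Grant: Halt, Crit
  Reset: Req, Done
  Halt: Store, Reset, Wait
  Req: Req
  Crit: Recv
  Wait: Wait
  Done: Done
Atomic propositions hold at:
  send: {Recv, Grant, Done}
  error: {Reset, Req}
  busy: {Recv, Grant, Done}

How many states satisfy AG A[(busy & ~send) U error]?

Sat(~send) = {Store, Reset, Halt, Req, Crit, Wait}
Sat(busy & ~send) = ∅
A[(busy & ~send) U error]: least fixpoint, start Z0 = Sat(error) = {Reset, Req}, add states in Sat(busy & ~send) with every successor in Z. Already a fixed point.
Sat(A[(busy & ~send) U error]) = {Reset, Req}
AG A[(busy & ~send) U error]: greatest fixpoint, start Z0 = {Reset, Req}, keep only states in Sat with every successor in Z. Z1 = {Req}; fixed.
Sat(AG A[(busy & ~send) U error]) = {Req}
|Sat(AG A[(busy & ~send) U error])| = |{Req}| = 1.

1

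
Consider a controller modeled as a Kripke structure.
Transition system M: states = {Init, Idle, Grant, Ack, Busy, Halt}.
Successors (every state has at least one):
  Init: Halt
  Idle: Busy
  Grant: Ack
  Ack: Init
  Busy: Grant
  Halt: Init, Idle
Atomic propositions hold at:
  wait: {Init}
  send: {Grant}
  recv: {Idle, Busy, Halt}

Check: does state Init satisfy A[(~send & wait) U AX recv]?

Sat(~send) = {Init, Idle, Ack, Busy, Halt}
Sat(~send & wait) = {Init}
Sat(AX recv) = {s : every successor in {Idle, Busy, Halt}} = {Init, Idle}
A[(~send & wait) U AX recv]: least fixpoint, start Z0 = Sat(AX recv) = {Init, Idle}, add states in Sat(~send & wait) with every successor in Z. Already a fixed point.
Sat(A[(~send & wait) U AX recv]) = {Init, Idle}
Init ∈ Sat(A[(~send & wait) U AX recv]) = {Init, Idle}, so the formula holds at Init.

Yes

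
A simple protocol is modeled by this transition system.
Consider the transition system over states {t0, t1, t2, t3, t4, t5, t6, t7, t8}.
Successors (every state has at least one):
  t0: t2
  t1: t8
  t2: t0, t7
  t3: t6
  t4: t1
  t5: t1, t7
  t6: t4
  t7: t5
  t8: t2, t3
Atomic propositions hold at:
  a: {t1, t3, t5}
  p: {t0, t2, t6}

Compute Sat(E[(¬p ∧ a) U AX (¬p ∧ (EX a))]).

Sat(¬p) = {t1, t3, t4, t5, t7, t8}
Sat(¬p ∧ a) = {t1, t3, t5}
Sat(EX a) = {s : some successor in {t1, t3, t5}} = {t4, t5, t7, t8}
Sat(¬p ∧ (EX a)) = {t4, t5, t7, t8}
Sat(AX (¬p ∧ (EX a))) = {s : every successor in {t4, t5, t7, t8}} = {t1, t6, t7}
E[(¬p ∧ a) U AX (¬p ∧ (EX a))]: least fixpoint, start Z0 = Sat(AX (¬p ∧ (EX a))) = {t1, t6, t7}, add states in Sat(¬p ∧ a) with some successor in Z. Z1 = {t1, t3, t5, t6, t7}; fixed.
Sat(E[(¬p ∧ a) U AX (¬p ∧ (EX a))]) = {t1, t3, t5, t6, t7}

{t1, t3, t5, t6, t7}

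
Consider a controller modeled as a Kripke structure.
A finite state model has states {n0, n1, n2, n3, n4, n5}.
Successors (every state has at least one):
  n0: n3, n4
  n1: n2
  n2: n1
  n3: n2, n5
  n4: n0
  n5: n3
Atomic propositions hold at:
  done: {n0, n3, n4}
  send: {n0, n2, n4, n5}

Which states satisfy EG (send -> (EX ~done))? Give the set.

{n1, n2, n3}

Sat(~done) = {n1, n2, n5}
Sat(EX ~done) = {s : some successor in {n1, n2, n5}} = {n1, n2, n3}
Sat(send -> (EX ~done)) = {n1, n2, n3}
EG (send -> (EX ~done)): greatest fixpoint, start Z0 = {n1, n2, n3}, keep only states in Sat with some successor in Z. Already a fixed point.
Sat(EG (send -> (EX ~done))) = {n1, n2, n3}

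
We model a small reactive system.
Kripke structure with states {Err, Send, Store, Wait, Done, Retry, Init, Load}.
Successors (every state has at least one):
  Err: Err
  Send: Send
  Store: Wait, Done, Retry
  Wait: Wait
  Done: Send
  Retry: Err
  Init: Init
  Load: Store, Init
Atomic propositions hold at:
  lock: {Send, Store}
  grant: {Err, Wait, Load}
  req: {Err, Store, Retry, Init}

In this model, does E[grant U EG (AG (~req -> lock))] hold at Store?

Sat(~req) = {Send, Wait, Done, Load}
Sat(~req -> lock) = {Err, Send, Store, Retry, Init}
AG (~req -> lock): greatest fixpoint, start Z0 = {Err, Send, Store, Retry, Init}, keep only states in Sat with every successor in Z. Z1 = {Err, Send, Retry, Init}; fixed.
Sat(AG (~req -> lock)) = {Err, Send, Retry, Init}
EG (AG (~req -> lock)): greatest fixpoint, start Z0 = {Err, Send, Retry, Init}, keep only states in Sat with some successor in Z. Already a fixed point.
Sat(EG (AG (~req -> lock))) = {Err, Send, Retry, Init}
E[grant U EG (AG (~req -> lock))]: least fixpoint, start Z0 = Sat(EG (AG (~req -> lock))) = {Err, Send, Retry, Init}, add states in Sat(grant) with some successor in Z. Z1 = {Err, Send, Retry, Init, Load}; fixed.
Sat(E[grant U EG (AG (~req -> lock))]) = {Err, Send, Retry, Init, Load}
Store ∉ Sat(E[grant U EG (AG (~req -> lock))]) = {Err, Send, Retry, Init, Load}, so the formula does not hold at Store.

No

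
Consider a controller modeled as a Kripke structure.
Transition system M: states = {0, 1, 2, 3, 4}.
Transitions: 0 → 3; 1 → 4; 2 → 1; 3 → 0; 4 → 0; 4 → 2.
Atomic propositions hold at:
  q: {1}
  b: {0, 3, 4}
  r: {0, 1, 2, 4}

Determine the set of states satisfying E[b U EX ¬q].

Sat(¬q) = {0, 2, 3, 4}
Sat(EX ¬q) = {s : some successor in {0, 2, 3, 4}} = {0, 1, 3, 4}
E[b U EX ¬q]: least fixpoint, start Z0 = Sat(EX ¬q) = {0, 1, 3, 4}, add states in Sat(b) with some successor in Z. Already a fixed point.
Sat(E[b U EX ¬q]) = {0, 1, 3, 4}

{0, 1, 3, 4}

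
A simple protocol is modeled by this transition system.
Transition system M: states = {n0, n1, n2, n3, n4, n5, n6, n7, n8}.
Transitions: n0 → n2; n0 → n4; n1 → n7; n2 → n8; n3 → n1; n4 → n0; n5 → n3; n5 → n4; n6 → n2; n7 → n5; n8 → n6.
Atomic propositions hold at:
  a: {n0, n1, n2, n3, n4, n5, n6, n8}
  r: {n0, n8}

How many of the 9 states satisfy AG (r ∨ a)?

5

Sat(r ∨ a) = {n0, n1, n2, n3, n4, n5, n6, n8}
AG (r ∨ a): greatest fixpoint, start Z0 = {n0, n1, n2, n3, n4, n5, n6, n8}, keep only states in Sat with every successor in Z. Z1 = {n0, n2, n3, n4, n5, n6, n8}; Z2 = {n0, n2, n4, n5, n6, n8}; Z3 = {n0, n2, n4, n6, n8}; fixed.
Sat(AG (r ∨ a)) = {n0, n2, n4, n6, n8}
|Sat(AG (r ∨ a))| = |{n0, n2, n4, n6, n8}| = 5.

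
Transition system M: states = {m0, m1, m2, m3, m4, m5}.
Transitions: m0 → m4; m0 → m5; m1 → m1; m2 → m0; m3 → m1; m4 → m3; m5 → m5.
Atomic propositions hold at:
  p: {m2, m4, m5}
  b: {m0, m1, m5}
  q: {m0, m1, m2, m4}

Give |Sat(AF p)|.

4

AF p: least fixpoint, start Z0 = {m2, m4, m5}, add states with every successor in Z. Z1 = {m0, m2, m4, m5}; fixed.
Sat(AF p) = {m0, m2, m4, m5}
|Sat(AF p)| = |{m0, m2, m4, m5}| = 4.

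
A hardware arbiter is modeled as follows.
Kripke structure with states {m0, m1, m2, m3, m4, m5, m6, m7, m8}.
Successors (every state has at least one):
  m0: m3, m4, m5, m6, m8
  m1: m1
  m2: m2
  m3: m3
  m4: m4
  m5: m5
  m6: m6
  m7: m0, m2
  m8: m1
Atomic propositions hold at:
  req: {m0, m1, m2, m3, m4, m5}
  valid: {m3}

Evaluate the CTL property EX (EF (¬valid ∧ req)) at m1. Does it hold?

Yes

Sat(¬valid) = {m0, m1, m2, m4, m5, m6, m7, m8}
Sat(¬valid ∧ req) = {m0, m1, m2, m4, m5}
EF (¬valid ∧ req): least fixpoint, start Z0 = {m0, m1, m2, m4, m5}, add states with some successor in Z. Z1 = {m0, m1, m2, m4, m5, m7, m8}; fixed.
Sat(EF (¬valid ∧ req)) = {m0, m1, m2, m4, m5, m7, m8}
Sat(EX (EF (¬valid ∧ req))) = {s : some successor in {m0, m1, m2, m4, m5, m7, m8}} = {m0, m1, m2, m4, m5, m7, m8}
m1 ∈ Sat(EX (EF (¬valid ∧ req))) = {m0, m1, m2, m4, m5, m7, m8}, so the formula holds at m1.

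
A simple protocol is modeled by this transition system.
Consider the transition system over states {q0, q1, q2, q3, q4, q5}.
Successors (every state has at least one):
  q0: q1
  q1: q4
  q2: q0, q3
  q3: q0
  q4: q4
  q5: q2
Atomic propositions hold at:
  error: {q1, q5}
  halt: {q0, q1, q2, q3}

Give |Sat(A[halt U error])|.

5

A[halt U error]: least fixpoint, start Z0 = Sat(error) = {q1, q5}, add states in Sat(halt) with every successor in Z. Z1 = {q0, q1, q5}; Z2 = {q0, q1, q3, q5}; Z3 = {q0, q1, q2, q3, q5}; fixed.
Sat(A[halt U error]) = {q0, q1, q2, q3, q5}
|Sat(A[halt U error])| = |{q0, q1, q2, q3, q5}| = 5.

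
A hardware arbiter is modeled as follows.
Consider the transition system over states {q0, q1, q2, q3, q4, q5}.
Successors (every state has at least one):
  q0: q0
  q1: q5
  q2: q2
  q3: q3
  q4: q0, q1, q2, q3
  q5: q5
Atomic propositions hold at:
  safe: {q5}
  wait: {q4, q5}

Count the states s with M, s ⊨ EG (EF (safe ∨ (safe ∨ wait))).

3

Sat(safe ∨ wait) = {q4, q5}
Sat(safe ∨ (safe ∨ wait)) = {q4, q5}
EF (safe ∨ (safe ∨ wait)): least fixpoint, start Z0 = {q4, q5}, add states with some successor in Z. Z1 = {q1, q4, q5}; fixed.
Sat(EF (safe ∨ (safe ∨ wait))) = {q1, q4, q5}
EG (EF (safe ∨ (safe ∨ wait))): greatest fixpoint, start Z0 = {q1, q4, q5}, keep only states in Sat with some successor in Z. Already a fixed point.
Sat(EG (EF (safe ∨ (safe ∨ wait)))) = {q1, q4, q5}
|Sat(EG (EF (safe ∨ (safe ∨ wait))))| = |{q1, q4, q5}| = 3.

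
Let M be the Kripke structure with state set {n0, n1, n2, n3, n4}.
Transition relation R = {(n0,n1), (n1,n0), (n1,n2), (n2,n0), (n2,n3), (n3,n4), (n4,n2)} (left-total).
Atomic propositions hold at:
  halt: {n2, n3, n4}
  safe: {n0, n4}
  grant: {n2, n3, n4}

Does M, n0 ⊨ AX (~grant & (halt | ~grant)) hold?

Yes

Sat(~grant) = {n0, n1}
Sat(halt | ~grant) = {n0, n1, n2, n3, n4}
Sat(~grant & (halt | ~grant)) = {n0, n1}
Sat(AX (~grant & (halt | ~grant))) = {s : every successor in {n0, n1}} = {n0}
n0 ∈ Sat(AX (~grant & (halt | ~grant))) = {n0}, so the formula holds at n0.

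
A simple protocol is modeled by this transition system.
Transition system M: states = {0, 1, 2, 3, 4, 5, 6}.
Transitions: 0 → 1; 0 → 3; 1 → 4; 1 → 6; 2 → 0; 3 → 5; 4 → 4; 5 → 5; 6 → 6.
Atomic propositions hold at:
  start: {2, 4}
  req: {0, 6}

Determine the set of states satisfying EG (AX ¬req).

{0, 3, 4, 5}

Sat(¬req) = {1, 2, 3, 4, 5}
Sat(AX ¬req) = {s : every successor in {1, 2, 3, 4, 5}} = {0, 3, 4, 5}
EG (AX ¬req): greatest fixpoint, start Z0 = {0, 3, 4, 5}, keep only states in Sat with some successor in Z. Already a fixed point.
Sat(EG (AX ¬req)) = {0, 3, 4, 5}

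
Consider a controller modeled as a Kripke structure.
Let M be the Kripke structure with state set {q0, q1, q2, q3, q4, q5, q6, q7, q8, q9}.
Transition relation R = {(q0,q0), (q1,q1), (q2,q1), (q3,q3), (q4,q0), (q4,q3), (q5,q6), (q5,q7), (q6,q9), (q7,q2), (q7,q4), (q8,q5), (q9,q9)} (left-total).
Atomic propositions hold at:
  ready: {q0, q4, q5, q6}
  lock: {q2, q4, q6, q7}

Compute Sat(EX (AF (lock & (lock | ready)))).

{q5, q7, q8}

Sat(lock | ready) = {q0, q2, q4, q5, q6, q7}
Sat(lock & (lock | ready)) = {q2, q4, q6, q7}
AF (lock & (lock | ready)): least fixpoint, start Z0 = {q2, q4, q6, q7}, add states with every successor in Z. Z1 = {q2, q4, q5, q6, q7}; Z2 = {q2, q4, q5, q6, q7, q8}; fixed.
Sat(AF (lock & (lock | ready))) = {q2, q4, q5, q6, q7, q8}
Sat(EX (AF (lock & (lock | ready)))) = {s : some successor in {q2, q4, q5, q6, q7, q8}} = {q5, q7, q8}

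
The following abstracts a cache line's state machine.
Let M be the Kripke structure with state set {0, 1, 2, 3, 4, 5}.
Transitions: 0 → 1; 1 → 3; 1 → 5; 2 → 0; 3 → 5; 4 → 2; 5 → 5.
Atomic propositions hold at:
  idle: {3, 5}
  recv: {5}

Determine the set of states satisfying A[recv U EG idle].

EG idle: greatest fixpoint, start Z0 = {3, 5}, keep only states in Sat with some successor in Z. Already a fixed point.
Sat(EG idle) = {3, 5}
A[recv U EG idle]: least fixpoint, start Z0 = Sat(EG idle) = {3, 5}, add states in Sat(recv) with every successor in Z. Already a fixed point.
Sat(A[recv U EG idle]) = {3, 5}

{3, 5}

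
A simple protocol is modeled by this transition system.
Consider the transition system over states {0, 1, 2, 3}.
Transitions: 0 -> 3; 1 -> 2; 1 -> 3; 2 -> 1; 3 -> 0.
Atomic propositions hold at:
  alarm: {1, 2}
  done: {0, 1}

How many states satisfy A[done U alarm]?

2

A[done U alarm]: least fixpoint, start Z0 = Sat(alarm) = {1, 2}, add states in Sat(done) with every successor in Z. Already a fixed point.
Sat(A[done U alarm]) = {1, 2}
|Sat(A[done U alarm])| = |{1, 2}| = 2.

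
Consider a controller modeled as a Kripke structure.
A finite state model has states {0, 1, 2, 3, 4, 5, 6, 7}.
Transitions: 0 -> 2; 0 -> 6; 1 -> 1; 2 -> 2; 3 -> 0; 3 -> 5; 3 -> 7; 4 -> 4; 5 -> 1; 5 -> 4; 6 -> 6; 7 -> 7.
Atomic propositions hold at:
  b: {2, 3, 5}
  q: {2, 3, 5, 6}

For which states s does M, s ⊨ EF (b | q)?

{0, 2, 3, 5, 6}

Sat(b | q) = {2, 3, 5, 6}
EF (b | q): least fixpoint, start Z0 = {2, 3, 5, 6}, add states with some successor in Z. Z1 = {0, 2, 3, 5, 6}; fixed.
Sat(EF (b | q)) = {0, 2, 3, 5, 6}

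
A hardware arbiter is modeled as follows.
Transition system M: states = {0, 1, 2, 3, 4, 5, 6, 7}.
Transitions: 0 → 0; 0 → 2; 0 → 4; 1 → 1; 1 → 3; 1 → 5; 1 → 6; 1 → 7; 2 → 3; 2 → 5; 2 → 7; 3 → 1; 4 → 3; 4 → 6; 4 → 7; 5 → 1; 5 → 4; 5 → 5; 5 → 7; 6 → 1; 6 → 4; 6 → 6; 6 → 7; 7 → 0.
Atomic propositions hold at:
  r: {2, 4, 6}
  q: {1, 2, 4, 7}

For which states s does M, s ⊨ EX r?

{0, 1, 4, 5, 6}

Sat(EX r) = {s : some successor in {2, 4, 6}} = {0, 1, 4, 5, 6}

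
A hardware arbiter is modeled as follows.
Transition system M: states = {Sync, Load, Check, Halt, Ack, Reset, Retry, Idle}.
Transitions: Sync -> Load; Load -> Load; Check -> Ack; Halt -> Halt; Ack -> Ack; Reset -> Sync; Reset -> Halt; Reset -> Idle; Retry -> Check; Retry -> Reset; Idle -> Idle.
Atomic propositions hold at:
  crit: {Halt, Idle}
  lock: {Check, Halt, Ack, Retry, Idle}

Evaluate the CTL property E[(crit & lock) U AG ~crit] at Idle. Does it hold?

Sat(crit & lock) = {Halt, Idle}
Sat(~crit) = {Sync, Load, Check, Ack, Reset, Retry}
AG ~crit: greatest fixpoint, start Z0 = {Sync, Load, Check, Ack, Reset, Retry}, keep only states in Sat with every successor in Z. Z1 = {Sync, Load, Check, Ack, Retry}; Z2 = {Sync, Load, Check, Ack}; fixed.
Sat(AG ~crit) = {Sync, Load, Check, Ack}
E[(crit & lock) U AG ~crit]: least fixpoint, start Z0 = Sat(AG ~crit) = {Sync, Load, Check, Ack}, add states in Sat(crit & lock) with some successor in Z. Already a fixed point.
Sat(E[(crit & lock) U AG ~crit]) = {Sync, Load, Check, Ack}
Idle ∉ Sat(E[(crit & lock) U AG ~crit]) = {Sync, Load, Check, Ack}, so the formula does not hold at Idle.

No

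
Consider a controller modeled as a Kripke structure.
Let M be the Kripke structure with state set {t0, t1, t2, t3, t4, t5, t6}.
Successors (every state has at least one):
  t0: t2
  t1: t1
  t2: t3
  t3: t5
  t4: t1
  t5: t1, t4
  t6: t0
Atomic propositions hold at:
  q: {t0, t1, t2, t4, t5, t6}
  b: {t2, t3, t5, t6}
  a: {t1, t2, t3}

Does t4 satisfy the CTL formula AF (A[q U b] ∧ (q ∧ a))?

No

A[q U b]: least fixpoint, start Z0 = Sat(b) = {t2, t3, t5, t6}, add states in Sat(q) with every successor in Z. Z1 = {t0, t2, t3, t5, t6}; fixed.
Sat(A[q U b]) = {t0, t2, t3, t5, t6}
Sat(q ∧ a) = {t1, t2}
Sat(A[q U b] ∧ (q ∧ a)) = {t2}
AF (A[q U b] ∧ (q ∧ a)): least fixpoint, start Z0 = {t2}, add states with every successor in Z. Z1 = {t0, t2}; Z2 = {t0, t2, t6}; fixed.
Sat(AF (A[q U b] ∧ (q ∧ a))) = {t0, t2, t6}
t4 ∉ Sat(AF (A[q U b] ∧ (q ∧ a))) = {t0, t2, t6}, so the formula does not hold at t4.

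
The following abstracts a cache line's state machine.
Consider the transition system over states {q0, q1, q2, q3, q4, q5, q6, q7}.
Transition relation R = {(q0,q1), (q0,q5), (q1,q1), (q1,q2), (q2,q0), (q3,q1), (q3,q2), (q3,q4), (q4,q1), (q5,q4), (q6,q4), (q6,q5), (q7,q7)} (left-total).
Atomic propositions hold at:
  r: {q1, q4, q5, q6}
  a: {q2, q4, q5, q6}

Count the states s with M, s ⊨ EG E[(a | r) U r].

4

Sat(a | r) = {q1, q2, q4, q5, q6}
E[(a | r) U r]: least fixpoint, start Z0 = Sat(r) = {q1, q4, q5, q6}, add states in Sat(a | r) with some successor in Z. Already a fixed point.
Sat(E[(a | r) U r]) = {q1, q4, q5, q6}
EG E[(a | r) U r]: greatest fixpoint, start Z0 = {q1, q4, q5, q6}, keep only states in Sat with some successor in Z. Already a fixed point.
Sat(EG E[(a | r) U r]) = {q1, q4, q5, q6}
|Sat(EG E[(a | r) U r])| = |{q1, q4, q5, q6}| = 4.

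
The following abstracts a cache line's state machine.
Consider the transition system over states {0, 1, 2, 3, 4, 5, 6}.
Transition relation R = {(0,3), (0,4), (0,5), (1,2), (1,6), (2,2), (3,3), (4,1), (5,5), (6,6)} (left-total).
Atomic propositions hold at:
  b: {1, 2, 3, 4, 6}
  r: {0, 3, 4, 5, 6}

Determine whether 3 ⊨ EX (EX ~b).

Sat(~b) = {0, 5}
Sat(EX ~b) = {s : some successor in {0, 5}} = {0, 5}
Sat(EX (EX ~b)) = {s : some successor in {0, 5}} = {0, 5}
3 ∉ Sat(EX (EX ~b)) = {0, 5}, so the formula does not hold at 3.

No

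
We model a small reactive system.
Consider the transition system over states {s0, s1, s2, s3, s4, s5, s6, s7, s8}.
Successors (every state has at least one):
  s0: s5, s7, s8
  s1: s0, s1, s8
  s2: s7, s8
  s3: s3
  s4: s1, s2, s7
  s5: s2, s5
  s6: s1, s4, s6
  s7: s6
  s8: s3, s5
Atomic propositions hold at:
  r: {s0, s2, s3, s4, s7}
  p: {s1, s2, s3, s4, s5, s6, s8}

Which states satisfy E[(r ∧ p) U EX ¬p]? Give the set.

Sat(r ∧ p) = {s2, s3, s4}
Sat(¬p) = {s0, s7}
Sat(EX ¬p) = {s : some successor in {s0, s7}} = {s0, s1, s2, s4}
E[(r ∧ p) U EX ¬p]: least fixpoint, start Z0 = Sat(EX ¬p) = {s0, s1, s2, s4}, add states in Sat(r ∧ p) with some successor in Z. Already a fixed point.
Sat(E[(r ∧ p) U EX ¬p]) = {s0, s1, s2, s4}

{s0, s1, s2, s4}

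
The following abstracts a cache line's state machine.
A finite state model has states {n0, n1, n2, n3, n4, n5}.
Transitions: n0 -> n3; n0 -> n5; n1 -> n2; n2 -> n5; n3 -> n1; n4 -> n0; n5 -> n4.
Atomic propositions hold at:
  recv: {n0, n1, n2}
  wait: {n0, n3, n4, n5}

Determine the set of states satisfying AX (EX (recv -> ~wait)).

{n0, n1, n2, n3, n4}

Sat(~wait) = {n1, n2}
Sat(recv -> ~wait) = {n1, n2, n3, n4, n5}
Sat(EX (recv -> ~wait)) = {s : some successor in {n1, n2, n3, n4, n5}} = {n0, n1, n2, n3, n5}
Sat(AX (EX (recv -> ~wait))) = {s : every successor in {n0, n1, n2, n3, n5}} = {n0, n1, n2, n3, n4}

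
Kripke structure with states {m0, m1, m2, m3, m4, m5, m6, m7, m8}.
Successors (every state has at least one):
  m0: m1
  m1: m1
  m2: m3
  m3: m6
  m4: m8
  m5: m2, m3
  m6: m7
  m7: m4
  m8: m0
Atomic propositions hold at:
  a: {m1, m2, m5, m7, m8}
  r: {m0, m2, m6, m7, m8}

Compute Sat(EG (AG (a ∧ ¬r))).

{m1}

Sat(¬r) = {m1, m3, m4, m5}
Sat(a ∧ ¬r) = {m1, m5}
AG (a ∧ ¬r): greatest fixpoint, start Z0 = {m1, m5}, keep only states in Sat with every successor in Z. Z1 = {m1}; fixed.
Sat(AG (a ∧ ¬r)) = {m1}
EG (AG (a ∧ ¬r)): greatest fixpoint, start Z0 = {m1}, keep only states in Sat with some successor in Z. Already a fixed point.
Sat(EG (AG (a ∧ ¬r))) = {m1}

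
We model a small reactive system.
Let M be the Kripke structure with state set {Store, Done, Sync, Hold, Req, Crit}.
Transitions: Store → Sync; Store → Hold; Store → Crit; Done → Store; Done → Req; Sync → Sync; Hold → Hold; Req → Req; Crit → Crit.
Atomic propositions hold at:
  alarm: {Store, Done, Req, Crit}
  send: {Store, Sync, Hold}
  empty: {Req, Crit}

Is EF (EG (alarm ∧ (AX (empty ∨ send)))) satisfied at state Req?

Yes

Sat(empty ∨ send) = {Store, Sync, Hold, Req, Crit}
Sat(AX (empty ∨ send)) = {s : every successor in {Store, Sync, Hold, Req, Crit}} = {Store, Done, Sync, Hold, Req, Crit}
Sat(alarm ∧ (AX (empty ∨ send))) = {Store, Done, Req, Crit}
EG (alarm ∧ (AX (empty ∨ send))): greatest fixpoint, start Z0 = {Store, Done, Req, Crit}, keep only states in Sat with some successor in Z. Already a fixed point.
Sat(EG (alarm ∧ (AX (empty ∨ send)))) = {Store, Done, Req, Crit}
EF (EG (alarm ∧ (AX (empty ∨ send)))): least fixpoint, start Z0 = {Store, Done, Req, Crit}, add states with some successor in Z. Already a fixed point.
Sat(EF (EG (alarm ∧ (AX (empty ∨ send))))) = {Store, Done, Req, Crit}
Req ∈ Sat(EF (EG (alarm ∧ (AX (empty ∨ send))))) = {Store, Done, Req, Crit}, so the formula holds at Req.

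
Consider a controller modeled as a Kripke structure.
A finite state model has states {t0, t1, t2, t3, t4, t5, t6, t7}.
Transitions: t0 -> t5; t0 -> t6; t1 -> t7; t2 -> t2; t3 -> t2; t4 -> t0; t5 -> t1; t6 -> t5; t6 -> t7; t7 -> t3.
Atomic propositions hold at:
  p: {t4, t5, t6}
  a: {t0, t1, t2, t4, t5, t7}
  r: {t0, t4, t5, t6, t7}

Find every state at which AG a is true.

AG a: greatest fixpoint, start Z0 = {t0, t1, t2, t4, t5, t7}, keep only states in Sat with every successor in Z. Z1 = {t1, t2, t4, t5}; Z2 = {t2, t5}; Z3 = {t2}; fixed.
Sat(AG a) = {t2}

{t2}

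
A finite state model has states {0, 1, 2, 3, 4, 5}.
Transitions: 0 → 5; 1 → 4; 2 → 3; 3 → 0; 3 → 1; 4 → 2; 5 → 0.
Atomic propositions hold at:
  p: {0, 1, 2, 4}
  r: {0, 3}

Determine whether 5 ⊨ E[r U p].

E[r U p]: least fixpoint, start Z0 = Sat(p) = {0, 1, 2, 4}, add states in Sat(r) with some successor in Z. Z1 = {0, 1, 2, 3, 4}; fixed.
Sat(E[r U p]) = {0, 1, 2, 3, 4}
5 ∉ Sat(E[r U p]) = {0, 1, 2, 3, 4}, so the formula does not hold at 5.

No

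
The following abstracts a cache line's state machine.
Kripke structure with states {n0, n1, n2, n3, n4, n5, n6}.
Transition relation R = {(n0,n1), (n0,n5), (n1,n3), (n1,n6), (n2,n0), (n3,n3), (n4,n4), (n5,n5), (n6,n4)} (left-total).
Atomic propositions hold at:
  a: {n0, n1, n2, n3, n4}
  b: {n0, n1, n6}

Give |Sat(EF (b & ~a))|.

4

Sat(~a) = {n5, n6}
Sat(b & ~a) = {n6}
EF (b & ~a): least fixpoint, start Z0 = {n6}, add states with some successor in Z. Z1 = {n1, n6}; Z2 = {n0, n1, n6}; Z3 = {n0, n1, n2, n6}; fixed.
Sat(EF (b & ~a)) = {n0, n1, n2, n6}
|Sat(EF (b & ~a))| = |{n0, n1, n2, n6}| = 4.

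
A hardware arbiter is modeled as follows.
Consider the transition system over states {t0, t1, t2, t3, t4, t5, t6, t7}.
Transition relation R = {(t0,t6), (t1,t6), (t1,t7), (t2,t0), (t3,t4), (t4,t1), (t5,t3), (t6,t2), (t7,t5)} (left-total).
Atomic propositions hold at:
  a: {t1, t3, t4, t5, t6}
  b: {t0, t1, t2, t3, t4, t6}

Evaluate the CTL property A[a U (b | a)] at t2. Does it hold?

Yes

Sat(b | a) = {t0, t1, t2, t3, t4, t5, t6}
A[a U (b | a)]: least fixpoint, start Z0 = Sat((b | a)) = {t0, t1, t2, t3, t4, t5, t6}, add states in Sat(a) with every successor in Z. Already a fixed point.
Sat(A[a U (b | a)]) = {t0, t1, t2, t3, t4, t5, t6}
t2 ∈ Sat(A[a U (b | a)]) = {t0, t1, t2, t3, t4, t5, t6}, so the formula holds at t2.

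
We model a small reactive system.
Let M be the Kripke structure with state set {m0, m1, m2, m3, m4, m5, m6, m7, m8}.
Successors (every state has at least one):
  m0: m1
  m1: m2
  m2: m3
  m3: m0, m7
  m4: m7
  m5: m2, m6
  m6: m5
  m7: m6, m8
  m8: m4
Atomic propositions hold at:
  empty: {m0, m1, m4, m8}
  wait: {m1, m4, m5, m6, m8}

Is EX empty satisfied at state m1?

Sat(EX empty) = {s : some successor in {m0, m1, m4, m8}} = {m0, m3, m7, m8}
m1 ∉ Sat(EX empty) = {m0, m3, m7, m8}, so the formula does not hold at m1.

No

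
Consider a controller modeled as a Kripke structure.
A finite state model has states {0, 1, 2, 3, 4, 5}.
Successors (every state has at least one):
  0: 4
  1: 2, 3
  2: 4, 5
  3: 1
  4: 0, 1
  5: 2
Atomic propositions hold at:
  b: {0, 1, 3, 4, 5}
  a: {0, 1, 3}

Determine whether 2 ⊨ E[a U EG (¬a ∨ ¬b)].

Yes

Sat(¬a) = {2, 4, 5}
Sat(¬b) = {2}
Sat(¬a ∨ ¬b) = {2, 4, 5}
EG (¬a ∨ ¬b): greatest fixpoint, start Z0 = {2, 4, 5}, keep only states in Sat with some successor in Z. Z1 = {2, 5}; fixed.
Sat(EG (¬a ∨ ¬b)) = {2, 5}
E[a U EG (¬a ∨ ¬b)]: least fixpoint, start Z0 = Sat(EG (¬a ∨ ¬b)) = {2, 5}, add states in Sat(a) with some successor in Z. Z1 = {1, 2, 5}; Z2 = {1, 2, 3, 5}; fixed.
Sat(E[a U EG (¬a ∨ ¬b)]) = {1, 2, 3, 5}
2 ∈ Sat(E[a U EG (¬a ∨ ¬b)]) = {1, 2, 3, 5}, so the formula holds at 2.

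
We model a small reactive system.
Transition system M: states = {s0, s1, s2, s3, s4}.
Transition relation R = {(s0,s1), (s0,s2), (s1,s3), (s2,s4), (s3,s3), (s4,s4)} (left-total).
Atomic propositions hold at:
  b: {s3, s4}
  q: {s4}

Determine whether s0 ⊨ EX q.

Sat(EX q) = {s : some successor in {s4}} = {s2, s4}
s0 ∉ Sat(EX q) = {s2, s4}, so the formula does not hold at s0.

No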